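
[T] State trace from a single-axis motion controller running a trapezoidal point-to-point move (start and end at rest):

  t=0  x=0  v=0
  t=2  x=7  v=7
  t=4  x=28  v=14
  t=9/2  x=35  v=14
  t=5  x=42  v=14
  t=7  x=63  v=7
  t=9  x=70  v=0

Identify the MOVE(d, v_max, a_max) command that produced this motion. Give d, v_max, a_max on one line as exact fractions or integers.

d=70 v_max=14 a_max=7/2

final state: t=9, x=70, v=0 → d = 70
a_max = (7−0)/(2−0) = 7/2
max v = 14 over t∈[4,5] → v_max = 14
check: 14·(4+1) = 70 ✓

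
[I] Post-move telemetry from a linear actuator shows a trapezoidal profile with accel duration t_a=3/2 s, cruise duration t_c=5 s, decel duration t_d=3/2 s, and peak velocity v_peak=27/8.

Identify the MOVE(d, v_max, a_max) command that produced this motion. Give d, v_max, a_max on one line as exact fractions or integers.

d=351/16 v_max=27/8 a_max=9/4

a_max = (27/8)/(3/2) = 9/4
d_a = ½·27/8·3/2 = 81/32; d_c = 27/8·5 = 135/8
d = 2·81/32 + 135/8 = 351/16
t_c = 5 > 0 ⇒ limit active, v_max = 27/8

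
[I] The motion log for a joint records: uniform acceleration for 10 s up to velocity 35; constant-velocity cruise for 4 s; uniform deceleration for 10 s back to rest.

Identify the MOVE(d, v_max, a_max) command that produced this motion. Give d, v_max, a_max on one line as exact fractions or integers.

a_max = 35/10 = 7/2
d_a = ½·35·10 = 175; d_c = 35·4 = 140
d = 2·175 + 140 = 490
t_c = 4 > 0 so v_max = 35

d=490 v_max=35 a_max=7/2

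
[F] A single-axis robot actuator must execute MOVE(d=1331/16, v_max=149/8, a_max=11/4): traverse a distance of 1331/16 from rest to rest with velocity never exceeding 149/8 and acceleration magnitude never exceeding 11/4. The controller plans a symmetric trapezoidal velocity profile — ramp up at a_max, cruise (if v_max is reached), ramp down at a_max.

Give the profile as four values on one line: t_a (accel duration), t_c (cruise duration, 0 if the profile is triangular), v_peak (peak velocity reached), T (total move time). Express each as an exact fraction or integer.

v_max²/a_max = (149/8)²/(11/4) = 22201/176
1331/16 < 22201/176 ⇒ no cruise
v_peak = √(1331/16·11/4) = √(14641/64) = 121/8
t_a = (121/8)/(11/4) = 11/2; t_c = 0
T = 2·11/2 = 11

t_a=11/2 t_c=0 v_peak=121/8 T=11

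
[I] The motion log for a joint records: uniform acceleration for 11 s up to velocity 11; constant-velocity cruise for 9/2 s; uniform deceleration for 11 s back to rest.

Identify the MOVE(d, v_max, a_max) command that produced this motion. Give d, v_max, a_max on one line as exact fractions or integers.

d=341/2 v_max=11 a_max=1

a_max = 11/11 = 1
d_a = ½·11·11 = 121/2; d_c = 11·9/2 = 99/2
d = 2·121/2 + 99/2 = 341/2
t_c = 9/2 > 0 so v_max = 11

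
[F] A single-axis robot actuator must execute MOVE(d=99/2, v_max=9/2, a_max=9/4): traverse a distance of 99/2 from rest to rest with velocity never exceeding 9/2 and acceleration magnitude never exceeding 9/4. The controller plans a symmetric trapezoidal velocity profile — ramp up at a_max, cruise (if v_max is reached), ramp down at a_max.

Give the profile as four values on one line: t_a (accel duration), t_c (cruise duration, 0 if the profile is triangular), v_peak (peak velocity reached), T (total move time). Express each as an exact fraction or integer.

v_max²/a_max = (9/2)²/(9/4) = 9
99/2 ≥ 9 → trapezoidal
t_a = (9/2)/(9/4) = 2; v_peak = 9/2
d_cruise = 99/2 − 9 = 81/2; t_c = (81/2)/(9/2) = 9
T = 2·2 + 9 = 13

t_a=2 t_c=9 v_peak=9/2 T=13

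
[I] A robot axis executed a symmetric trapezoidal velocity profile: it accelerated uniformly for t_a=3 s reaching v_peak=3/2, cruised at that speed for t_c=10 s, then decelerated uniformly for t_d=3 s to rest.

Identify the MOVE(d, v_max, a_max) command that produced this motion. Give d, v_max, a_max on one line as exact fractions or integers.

d=39/2 v_max=3/2 a_max=1/2

a_max = (3/2)/3 = 1/2
d_a = ½·3/2·3 = 9/4; d_c = 3/2·10 = 15
d = 2·9/4 + 15 = 39/2
t_c = 10 > 0 → v_max = v_peak = 3/2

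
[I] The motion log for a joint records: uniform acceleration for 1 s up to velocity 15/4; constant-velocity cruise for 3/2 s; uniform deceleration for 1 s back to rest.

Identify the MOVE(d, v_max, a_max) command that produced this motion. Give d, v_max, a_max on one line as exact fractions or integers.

d=75/8 v_max=15/4 a_max=15/4

a_max = (15/4)/1 = 15/4
d_a = ½·15/4·1 = 15/8; d_c = 15/4·3/2 = 45/8
d = 2·15/8 + 45/8 = 75/8
t_c = 3/2 > 0 so v_max = 15/4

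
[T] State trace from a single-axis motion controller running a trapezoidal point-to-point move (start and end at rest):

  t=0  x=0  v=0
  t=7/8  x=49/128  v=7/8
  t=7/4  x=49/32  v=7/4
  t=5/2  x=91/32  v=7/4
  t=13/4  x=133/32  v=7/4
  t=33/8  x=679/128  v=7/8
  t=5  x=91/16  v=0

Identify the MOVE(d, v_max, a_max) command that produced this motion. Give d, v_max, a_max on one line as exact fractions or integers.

final state: t=5, x=91/16, v=0 → d = 91/16
a_max = (7/8−0)/(7/8−0) = 1
max v = 7/4 over t∈[7/4,13/4] → v_max = 7/4
check: 7/4·(7/4+3/2) = 91/16 ✓

d=91/16 v_max=7/4 a_max=1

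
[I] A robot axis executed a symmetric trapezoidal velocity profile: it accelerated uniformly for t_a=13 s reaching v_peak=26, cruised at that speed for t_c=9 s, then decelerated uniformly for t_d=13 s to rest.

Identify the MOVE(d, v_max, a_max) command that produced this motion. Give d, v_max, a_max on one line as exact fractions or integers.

d=572 v_max=26 a_max=2

a_max = 26/13 = 2
d_a = ½·26·13 = 169; d_c = 26·9 = 234
d = 2·169 + 234 = 572
t_c = 9 > 0 ⇒ limit active, v_max = 26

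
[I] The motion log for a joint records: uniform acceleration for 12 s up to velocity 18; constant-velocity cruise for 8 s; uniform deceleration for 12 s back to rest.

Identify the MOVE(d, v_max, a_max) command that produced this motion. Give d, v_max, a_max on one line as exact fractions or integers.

a_max = 18/12 = 3/2
d_a = ½·18·12 = 108; d_c = 18·8 = 144
d = 2·108 + 144 = 360
t_c = 8 > 0 → v_max = v_peak = 18

d=360 v_max=18 a_max=3/2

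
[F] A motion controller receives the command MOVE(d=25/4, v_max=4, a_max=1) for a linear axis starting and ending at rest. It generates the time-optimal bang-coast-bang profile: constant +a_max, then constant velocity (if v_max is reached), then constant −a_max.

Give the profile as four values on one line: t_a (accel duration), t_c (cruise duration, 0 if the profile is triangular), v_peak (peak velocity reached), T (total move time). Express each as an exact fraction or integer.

vₘ²/aₘ = 4²/1 = 16
25/4 < 16 so t_c = 0
v_peak = √(25/4·1) = √(25/4) = 5/2
t_a = (5/2)/1 = 5/2; t_c = 0
T = 2·5/2 = 5

t_a=5/2 t_c=0 v_peak=5/2 T=5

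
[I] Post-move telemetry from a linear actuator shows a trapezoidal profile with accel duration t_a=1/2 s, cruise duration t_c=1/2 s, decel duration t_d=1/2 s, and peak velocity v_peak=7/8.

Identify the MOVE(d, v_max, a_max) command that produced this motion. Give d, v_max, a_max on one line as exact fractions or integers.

a_max = (7/8)/(1/2) = 7/4
d_a = ½·7/8·1/2 = 7/32; d_c = 7/8·1/2 = 7/16
d = 2·7/32 + 7/16 = 7/8
t_c = 1/2 > 0 → v_max = v_peak = 7/8

d=7/8 v_max=7/8 a_max=7/4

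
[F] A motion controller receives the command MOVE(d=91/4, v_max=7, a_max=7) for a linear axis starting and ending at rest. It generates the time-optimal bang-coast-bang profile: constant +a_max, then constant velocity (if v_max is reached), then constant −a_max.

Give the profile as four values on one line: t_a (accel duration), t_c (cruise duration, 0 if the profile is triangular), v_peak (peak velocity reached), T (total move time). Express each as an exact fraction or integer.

(v_max)²/a_max = 7²/7 = 7
91/4 ≥ 7 ⇒ cruise phase
t_a = 7/7 = 1; v_peak = 7
d_cruise = 91/4 − 7 = 63/4; t_c = (63/4)/7 = 9/4
T = 2·1 + 9/4 = 17/4

t_a=1 t_c=9/4 v_peak=7 T=17/4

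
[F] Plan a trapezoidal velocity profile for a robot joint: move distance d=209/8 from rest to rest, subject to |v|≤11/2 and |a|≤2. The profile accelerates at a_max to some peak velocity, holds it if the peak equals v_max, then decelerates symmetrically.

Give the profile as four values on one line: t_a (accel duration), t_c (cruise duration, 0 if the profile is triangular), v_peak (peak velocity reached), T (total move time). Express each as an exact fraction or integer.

v_max²/a_max = (11/2)²/2 = 121/8
209/8 ≥ 121/8 → trapezoidal
t_a = (11/2)/2 = 11/4; v_peak = 11/2
d_cruise = 209/8 − 121/8 = 11; t_c = 11/(11/2) = 2
T = 2·11/4 + 2 = 15/2

t_a=11/4 t_c=2 v_peak=11/2 T=15/2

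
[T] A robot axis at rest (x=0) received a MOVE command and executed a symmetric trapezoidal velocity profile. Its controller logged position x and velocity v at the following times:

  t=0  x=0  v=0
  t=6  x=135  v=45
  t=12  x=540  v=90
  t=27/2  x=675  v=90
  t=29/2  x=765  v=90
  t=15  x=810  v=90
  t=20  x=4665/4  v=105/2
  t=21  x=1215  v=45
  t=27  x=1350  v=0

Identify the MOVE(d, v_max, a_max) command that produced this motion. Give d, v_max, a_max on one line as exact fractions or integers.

d=1350 v_max=90 a_max=15/2

final state: t=27, x=1350, v=0 → d = 1350
a_max = (45−0)/(6−0) = 15/2
max v = 90 over t∈[12,15] → v_max = 90
check: 90·(12+3) = 1350 ✓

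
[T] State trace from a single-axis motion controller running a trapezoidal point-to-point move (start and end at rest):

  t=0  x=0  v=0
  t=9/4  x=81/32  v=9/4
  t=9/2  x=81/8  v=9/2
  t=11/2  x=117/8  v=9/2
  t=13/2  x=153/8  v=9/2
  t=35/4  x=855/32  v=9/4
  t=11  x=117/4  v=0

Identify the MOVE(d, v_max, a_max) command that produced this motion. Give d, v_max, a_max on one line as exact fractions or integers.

final state: t=11, x=117/4, v=0 → d = 117/4
a_max = (9/4−0)/(9/4−0) = 1
max v = 9/2 over t∈[9/2,13/2] → v_max = 9/2
check: 9/2·(9/2+2) = 117/4 ✓

d=117/4 v_max=9/2 a_max=1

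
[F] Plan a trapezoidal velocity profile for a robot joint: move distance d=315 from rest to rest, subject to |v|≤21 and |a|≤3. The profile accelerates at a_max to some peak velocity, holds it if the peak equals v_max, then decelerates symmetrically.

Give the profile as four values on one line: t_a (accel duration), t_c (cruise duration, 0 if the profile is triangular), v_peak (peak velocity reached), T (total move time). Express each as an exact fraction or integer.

t_a=7 t_c=8 v_peak=21 T=22

v_max²/a_max = 21²/3 = 147
315 ≥ 147 → trapezoidal
t_a = 21/3 = 7; v_peak = 21
d_cruise = 315 − 147 = 168; t_c = 168/21 = 8
T = 2·7 + 8 = 22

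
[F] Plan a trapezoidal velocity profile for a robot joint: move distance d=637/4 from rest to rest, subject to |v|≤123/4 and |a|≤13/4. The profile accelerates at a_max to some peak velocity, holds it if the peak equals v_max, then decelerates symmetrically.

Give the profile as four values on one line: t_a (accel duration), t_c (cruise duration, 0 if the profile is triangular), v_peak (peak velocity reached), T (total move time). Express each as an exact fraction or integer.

t_a=7 t_c=0 v_peak=91/4 T=14

v_max²/a_max = (123/4)²/(13/4) = 15129/52
637/4 < 15129/52 ⇒ no cruise
v_peak = √(637/4·13/4) = √(8281/16) = 91/4
t_a = (91/4)/(13/4) = 7; t_c = 0
T = 2·7 = 14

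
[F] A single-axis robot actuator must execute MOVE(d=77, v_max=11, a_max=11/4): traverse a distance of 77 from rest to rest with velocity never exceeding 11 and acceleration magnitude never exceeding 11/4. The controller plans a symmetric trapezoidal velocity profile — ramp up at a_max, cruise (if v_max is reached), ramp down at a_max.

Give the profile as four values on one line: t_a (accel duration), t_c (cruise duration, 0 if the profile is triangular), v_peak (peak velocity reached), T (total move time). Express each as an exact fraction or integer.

v_max²/a_max = 11²/(11/4) = 44
77 ≥ 44 → trapezoidal
t_a = 11/(11/4) = 4; v_peak = 11
d_cruise = 77 − 44 = 33; t_c = 33/11 = 3
T = 2·4 + 3 = 11

t_a=4 t_c=3 v_peak=11 T=11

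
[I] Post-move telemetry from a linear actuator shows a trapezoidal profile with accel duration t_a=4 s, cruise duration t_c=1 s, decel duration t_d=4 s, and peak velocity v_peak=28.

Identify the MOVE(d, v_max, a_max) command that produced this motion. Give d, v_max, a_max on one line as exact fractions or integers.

a_max = 28/4 = 7
d_a = ½·28·4 = 56; d_c = 28·1 = 28
d = 2·56 + 28 = 140
t_c = 1 > 0 → v_max = v_peak = 28

d=140 v_max=28 a_max=7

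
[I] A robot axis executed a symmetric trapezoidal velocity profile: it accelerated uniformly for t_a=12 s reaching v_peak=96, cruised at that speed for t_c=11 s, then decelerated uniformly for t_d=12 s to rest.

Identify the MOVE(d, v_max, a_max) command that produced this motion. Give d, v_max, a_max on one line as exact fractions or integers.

a_max = 96/12 = 8
d_a = ½·96·12 = 576; d_c = 96·11 = 1056
d = 2·576 + 1056 = 2208
t_c = 11 > 0 so v_max = 96

d=2208 v_max=96 a_max=8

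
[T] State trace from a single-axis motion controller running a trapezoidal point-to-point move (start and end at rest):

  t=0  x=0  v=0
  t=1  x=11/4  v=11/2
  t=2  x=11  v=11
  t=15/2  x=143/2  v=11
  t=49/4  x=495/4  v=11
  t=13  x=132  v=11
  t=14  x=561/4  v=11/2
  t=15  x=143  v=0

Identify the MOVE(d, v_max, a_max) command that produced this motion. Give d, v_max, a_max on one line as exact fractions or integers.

d=143 v_max=11 a_max=11/2

final state: t=15, x=143, v=0 → d = 143
a_max = (11/2−0)/(1−0) = 11/2
max v = 11 over t∈[2,13] → v_max = 11
check: 11·(2+11) = 143 ✓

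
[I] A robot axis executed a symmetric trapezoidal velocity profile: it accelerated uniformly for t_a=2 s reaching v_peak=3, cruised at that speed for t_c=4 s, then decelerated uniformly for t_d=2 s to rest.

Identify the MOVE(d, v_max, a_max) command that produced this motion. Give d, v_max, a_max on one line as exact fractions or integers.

a_max = 3/2
d_a = ½·3·2 = 3; d_c = 3·4 = 12
d = 2·3 + 12 = 18
t_c = 4 > 0 → v_max = v_peak = 3

d=18 v_max=3 a_max=3/2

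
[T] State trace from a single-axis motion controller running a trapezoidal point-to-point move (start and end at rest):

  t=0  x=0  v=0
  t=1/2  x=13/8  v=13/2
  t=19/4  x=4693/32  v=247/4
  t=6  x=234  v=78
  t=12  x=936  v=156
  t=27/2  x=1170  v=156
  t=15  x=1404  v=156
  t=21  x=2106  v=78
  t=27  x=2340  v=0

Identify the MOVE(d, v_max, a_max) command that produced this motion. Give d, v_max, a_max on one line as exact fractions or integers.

d=2340 v_max=156 a_max=13

final state: t=27, x=2340, v=0 → d = 2340
a_max = (13/2−0)/(1/2−0) = 13
max v = 156 over t∈[12,15] → v_max = 156
check: 156·(12+3) = 2340 ✓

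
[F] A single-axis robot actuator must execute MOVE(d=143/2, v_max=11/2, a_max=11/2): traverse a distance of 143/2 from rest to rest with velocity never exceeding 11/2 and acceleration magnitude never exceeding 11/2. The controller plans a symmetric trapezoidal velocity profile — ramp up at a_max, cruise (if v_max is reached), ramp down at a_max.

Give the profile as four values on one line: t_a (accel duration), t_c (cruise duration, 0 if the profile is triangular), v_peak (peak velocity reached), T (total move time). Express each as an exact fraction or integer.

t_a=1 t_c=12 v_peak=11/2 T=14

(v_max)²/a_max = (11/2)²/(11/2) = 11/2
143/2 ≥ 11/2 so v_max reached
t_a = (11/2)/(11/2) = 1; v_peak = 11/2
d_cruise = 143/2 − 11/2 = 66; t_c = 66/(11/2) = 12
T = 2·1 + 12 = 14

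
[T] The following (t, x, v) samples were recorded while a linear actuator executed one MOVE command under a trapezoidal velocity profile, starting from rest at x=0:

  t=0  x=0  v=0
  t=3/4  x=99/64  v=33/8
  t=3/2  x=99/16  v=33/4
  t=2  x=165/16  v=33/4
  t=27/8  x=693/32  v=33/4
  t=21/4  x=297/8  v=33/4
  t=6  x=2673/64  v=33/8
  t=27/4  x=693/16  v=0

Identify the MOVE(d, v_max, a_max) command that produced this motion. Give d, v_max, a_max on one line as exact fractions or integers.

final state: t=27/4, x=693/16, v=0 → d = 693/16
a_max = (33/8−0)/(3/4−0) = 11/2
max v = 33/4 over t∈[3/2,21/4] → v_max = 33/4
check: 33/4·(3/2+15/4) = 693/16 ✓

d=693/16 v_max=33/4 a_max=11/2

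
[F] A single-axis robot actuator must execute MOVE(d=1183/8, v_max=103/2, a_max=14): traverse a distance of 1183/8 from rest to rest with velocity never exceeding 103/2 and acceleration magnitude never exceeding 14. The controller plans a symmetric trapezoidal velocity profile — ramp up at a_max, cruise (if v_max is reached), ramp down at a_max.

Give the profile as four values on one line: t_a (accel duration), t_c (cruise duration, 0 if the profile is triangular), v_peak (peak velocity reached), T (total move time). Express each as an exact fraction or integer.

t_a=13/4 t_c=0 v_peak=91/2 T=13/2

vₘ²/aₘ = (103/2)²/14 = 10609/56
1183/8 < 10609/56 so t_c = 0
v_peak = √(1183/8·14) = √(8281/4) = 91/2
t_a = (91/2)/14 = 13/4; t_c = 0
T = 2·13/4 = 13/2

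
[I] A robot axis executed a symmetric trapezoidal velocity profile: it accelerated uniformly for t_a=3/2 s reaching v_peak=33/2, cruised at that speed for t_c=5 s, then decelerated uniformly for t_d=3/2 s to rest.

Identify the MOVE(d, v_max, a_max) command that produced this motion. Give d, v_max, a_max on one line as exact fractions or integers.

d=429/4 v_max=33/2 a_max=11

a_max = (33/2)/(3/2) = 11
d_a = ½·33/2·3/2 = 99/8; d_c = 33/2·5 = 165/2
d = 2·99/8 + 165/2 = 429/4
t_c = 5 > 0 so v_max = 33/2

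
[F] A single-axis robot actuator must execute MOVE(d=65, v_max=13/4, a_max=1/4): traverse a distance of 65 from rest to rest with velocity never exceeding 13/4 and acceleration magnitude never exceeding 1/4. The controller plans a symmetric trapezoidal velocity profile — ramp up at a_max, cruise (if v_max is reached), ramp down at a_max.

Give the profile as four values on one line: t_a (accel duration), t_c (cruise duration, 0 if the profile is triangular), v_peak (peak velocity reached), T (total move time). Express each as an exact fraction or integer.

vₘ²/aₘ = (13/4)²/(1/4) = 169/4
65 ≥ 169/4 so v_max reached
t_a = (13/4)/(1/4) = 13; v_peak = 13/4
d_cruise = 65 − 169/4 = 91/4; t_c = (91/4)/(13/4) = 7
T = 2·13 + 7 = 33

t_a=13 t_c=7 v_peak=13/4 T=33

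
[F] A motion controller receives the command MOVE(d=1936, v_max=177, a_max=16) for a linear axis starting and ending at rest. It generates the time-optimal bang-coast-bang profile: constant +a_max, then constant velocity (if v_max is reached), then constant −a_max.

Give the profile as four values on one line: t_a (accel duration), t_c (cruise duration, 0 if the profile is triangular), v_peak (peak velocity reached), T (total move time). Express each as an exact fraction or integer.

(v_max)²/a_max = 177²/16 = 31329/16
1936 < 31329/16 → triangular
v_peak = √(1936·16) = √30976 = 176
t_a = 176/16 = 11; t_c = 0
T = 2·11 = 22

t_a=11 t_c=0 v_peak=176 T=22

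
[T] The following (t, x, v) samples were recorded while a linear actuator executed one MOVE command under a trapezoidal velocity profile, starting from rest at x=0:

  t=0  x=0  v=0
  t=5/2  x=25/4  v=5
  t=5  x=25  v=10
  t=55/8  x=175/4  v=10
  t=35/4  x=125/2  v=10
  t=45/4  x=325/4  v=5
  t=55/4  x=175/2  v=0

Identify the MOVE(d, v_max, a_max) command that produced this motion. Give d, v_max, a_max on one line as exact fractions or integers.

d=175/2 v_max=10 a_max=2

final state: t=55/4, x=175/2, v=0 → d = 175/2
a_max = (5−0)/(5/2−0) = 2
max v = 10 over t∈[5,35/4] → v_max = 10
check: 10·(5+15/4) = 175/2 ✓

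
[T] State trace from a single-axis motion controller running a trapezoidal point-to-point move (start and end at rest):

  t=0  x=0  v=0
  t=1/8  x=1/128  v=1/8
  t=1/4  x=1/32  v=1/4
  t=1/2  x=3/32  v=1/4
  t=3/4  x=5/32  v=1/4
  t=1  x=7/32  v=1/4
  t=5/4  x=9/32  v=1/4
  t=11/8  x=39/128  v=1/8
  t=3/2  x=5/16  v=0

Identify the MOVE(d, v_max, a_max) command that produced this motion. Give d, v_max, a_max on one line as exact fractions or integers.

d=5/16 v_max=1/4 a_max=1

final state: t=3/2, x=5/16, v=0 → d = 5/16
a_max = (1/8−0)/(1/8−0) = 1
max v = 1/4 over t∈[1/4,5/4] → v_max = 1/4
check: 1/4·(1/4+1) = 5/16 ✓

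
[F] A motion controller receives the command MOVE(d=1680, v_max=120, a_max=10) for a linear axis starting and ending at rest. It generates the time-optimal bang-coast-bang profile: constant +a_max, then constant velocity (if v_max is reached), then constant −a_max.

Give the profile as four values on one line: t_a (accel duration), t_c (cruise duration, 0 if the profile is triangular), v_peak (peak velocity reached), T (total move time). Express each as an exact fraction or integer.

t_a=12 t_c=2 v_peak=120 T=26

vₘ²/aₘ = 120²/10 = 1440
1680 ≥ 1440 ⇒ cruise phase
t_a = 120/10 = 12; v_peak = 120
d_cruise = 1680 − 1440 = 240; t_c = 240/120 = 2
T = 2·12 + 2 = 26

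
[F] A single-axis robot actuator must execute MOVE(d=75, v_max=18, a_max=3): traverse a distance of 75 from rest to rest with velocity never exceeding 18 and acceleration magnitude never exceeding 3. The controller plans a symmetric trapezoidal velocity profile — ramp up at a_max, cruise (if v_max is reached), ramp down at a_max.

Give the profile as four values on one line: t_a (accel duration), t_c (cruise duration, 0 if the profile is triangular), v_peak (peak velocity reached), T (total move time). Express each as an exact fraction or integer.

(v_max)²/a_max = 18²/3 = 108
75 < 108 so t_c = 0
v_peak = √(75·3) = √225 = 15
t_a = 15/3 = 5; t_c = 0
T = 2·5 = 10

t_a=5 t_c=0 v_peak=15 T=10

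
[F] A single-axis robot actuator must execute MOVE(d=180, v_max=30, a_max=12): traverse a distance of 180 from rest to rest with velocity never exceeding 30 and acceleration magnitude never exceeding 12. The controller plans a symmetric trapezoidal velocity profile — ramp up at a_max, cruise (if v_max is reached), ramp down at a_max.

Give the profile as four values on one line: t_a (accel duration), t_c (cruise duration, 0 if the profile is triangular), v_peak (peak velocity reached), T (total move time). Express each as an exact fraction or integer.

(v_max)²/a_max = 30²/12 = 75
180 ≥ 75 so v_max reached
t_a = 30/12 = 5/2; v_peak = 30
d_cruise = 180 − 75 = 105; t_c = 105/30 = 7/2
T = 2·5/2 + 7/2 = 17/2

t_a=5/2 t_c=7/2 v_peak=30 T=17/2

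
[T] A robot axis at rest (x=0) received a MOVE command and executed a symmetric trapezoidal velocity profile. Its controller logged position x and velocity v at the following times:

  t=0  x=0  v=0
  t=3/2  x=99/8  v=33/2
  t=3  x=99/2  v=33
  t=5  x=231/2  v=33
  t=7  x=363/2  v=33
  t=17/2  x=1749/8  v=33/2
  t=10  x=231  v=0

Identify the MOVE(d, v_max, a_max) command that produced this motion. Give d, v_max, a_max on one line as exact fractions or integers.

d=231 v_max=33 a_max=11

final state: t=10, x=231, v=0 → d = 231
a_max = (33/2−0)/(3/2−0) = 11
max v = 33 over t∈[3,7] → v_max = 33
check: 33·(3+4) = 231 ✓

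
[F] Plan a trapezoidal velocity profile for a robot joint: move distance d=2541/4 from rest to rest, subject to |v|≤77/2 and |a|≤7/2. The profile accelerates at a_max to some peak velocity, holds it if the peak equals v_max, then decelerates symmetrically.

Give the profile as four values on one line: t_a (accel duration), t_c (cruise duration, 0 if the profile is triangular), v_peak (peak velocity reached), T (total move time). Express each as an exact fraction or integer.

t_a=11 t_c=11/2 v_peak=77/2 T=55/2

v_max²/a_max = (77/2)²/(7/2) = 847/2
2541/4 ≥ 847/2 so v_max reached
t_a = (77/2)/(7/2) = 11; v_peak = 77/2
d_cruise = 2541/4 − 847/2 = 847/4; t_c = (847/4)/(77/2) = 11/2
T = 2·11 + 11/2 = 55/2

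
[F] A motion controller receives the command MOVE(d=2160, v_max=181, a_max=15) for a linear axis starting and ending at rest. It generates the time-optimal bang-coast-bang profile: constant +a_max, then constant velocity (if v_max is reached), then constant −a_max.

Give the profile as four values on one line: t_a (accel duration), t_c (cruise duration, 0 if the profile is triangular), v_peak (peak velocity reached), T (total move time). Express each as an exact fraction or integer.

t_a=12 t_c=0 v_peak=180 T=24

vₘ²/aₘ = 181²/15 = 32761/15
2160 < 32761/15 → triangular
v_peak = √(2160·15) = √32400 = 180
t_a = 180/15 = 12; t_c = 0
T = 2·12 = 24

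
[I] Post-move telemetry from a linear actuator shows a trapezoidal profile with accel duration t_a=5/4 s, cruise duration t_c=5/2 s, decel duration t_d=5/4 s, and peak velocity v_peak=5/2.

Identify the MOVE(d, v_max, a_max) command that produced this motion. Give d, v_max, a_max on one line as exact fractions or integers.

d=75/8 v_max=5/2 a_max=2

a_max = (5/2)/(5/4) = 2
d_a = ½·5/2·5/4 = 25/16; d_c = 5/2·5/2 = 25/4
d = 2·25/16 + 25/4 = 75/8
t_c = 5/2 > 0 ⇒ limit active, v_max = 5/2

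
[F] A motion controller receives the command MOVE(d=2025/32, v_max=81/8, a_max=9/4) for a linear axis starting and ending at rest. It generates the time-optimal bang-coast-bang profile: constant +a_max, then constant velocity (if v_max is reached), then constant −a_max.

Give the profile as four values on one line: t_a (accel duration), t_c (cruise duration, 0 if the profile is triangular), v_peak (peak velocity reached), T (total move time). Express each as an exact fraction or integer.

t_a=9/2 t_c=7/4 v_peak=81/8 T=43/4

v_max²/a_max = (81/8)²/(9/4) = 729/16
2025/32 ≥ 729/16 ⇒ cruise phase
t_a = (81/8)/(9/4) = 9/2; v_peak = 81/8
d_cruise = 2025/32 − 729/16 = 567/32; t_c = (567/32)/(81/8) = 7/4
T = 2·9/2 + 7/4 = 43/4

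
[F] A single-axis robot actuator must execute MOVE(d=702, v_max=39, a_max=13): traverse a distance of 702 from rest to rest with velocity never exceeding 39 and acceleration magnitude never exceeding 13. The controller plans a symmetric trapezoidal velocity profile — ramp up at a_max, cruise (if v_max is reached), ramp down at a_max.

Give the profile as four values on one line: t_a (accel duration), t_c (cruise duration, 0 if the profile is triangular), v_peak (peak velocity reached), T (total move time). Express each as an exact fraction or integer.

vₘ²/aₘ = 39²/13 = 117
702 ≥ 117 so v_max reached
t_a = 39/13 = 3; v_peak = 39
d_cruise = 702 − 117 = 585; t_c = 585/39 = 15
T = 2·3 + 15 = 21

t_a=3 t_c=15 v_peak=39 T=21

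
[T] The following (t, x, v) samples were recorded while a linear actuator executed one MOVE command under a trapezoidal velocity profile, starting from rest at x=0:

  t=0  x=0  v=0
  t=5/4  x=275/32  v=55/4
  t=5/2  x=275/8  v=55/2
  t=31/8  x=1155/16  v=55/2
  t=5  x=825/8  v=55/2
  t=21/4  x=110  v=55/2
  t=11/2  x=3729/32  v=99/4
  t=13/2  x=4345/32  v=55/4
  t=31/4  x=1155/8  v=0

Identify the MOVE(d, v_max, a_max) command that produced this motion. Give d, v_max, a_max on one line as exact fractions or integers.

d=1155/8 v_max=55/2 a_max=11

final state: t=31/4, x=1155/8, v=0 → d = 1155/8
a_max = (55/4−0)/(5/4−0) = 11
max v = 55/2 over t∈[5/2,21/4] → v_max = 55/2
check: 55/2·(5/2+11/4) = 1155/8 ✓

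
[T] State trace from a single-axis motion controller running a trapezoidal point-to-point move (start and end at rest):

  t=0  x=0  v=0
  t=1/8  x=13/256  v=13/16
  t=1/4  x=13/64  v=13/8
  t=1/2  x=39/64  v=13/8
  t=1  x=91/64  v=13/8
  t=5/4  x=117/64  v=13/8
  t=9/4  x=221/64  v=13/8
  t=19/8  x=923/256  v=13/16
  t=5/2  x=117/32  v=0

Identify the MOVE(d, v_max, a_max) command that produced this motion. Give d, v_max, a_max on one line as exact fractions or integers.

final state: t=5/2, x=117/32, v=0 → d = 117/32
a_max = (13/16−0)/(1/8−0) = 13/2
max v = 13/8 over t∈[1/4,9/4] → v_max = 13/8
check: 13/8·(1/4+2) = 117/32 ✓

d=117/32 v_max=13/8 a_max=13/2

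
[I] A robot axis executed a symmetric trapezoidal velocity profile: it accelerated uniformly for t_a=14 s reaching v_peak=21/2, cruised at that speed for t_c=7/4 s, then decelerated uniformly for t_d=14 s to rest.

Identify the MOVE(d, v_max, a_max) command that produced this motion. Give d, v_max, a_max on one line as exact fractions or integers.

a_max = (21/2)/14 = 3/4
d_a = ½·21/2·14 = 147/2; d_c = 21/2·7/4 = 147/8
d = 2·147/2 + 147/8 = 1323/8
t_c = 7/4 > 0 so v_max = 21/2

d=1323/8 v_max=21/2 a_max=3/4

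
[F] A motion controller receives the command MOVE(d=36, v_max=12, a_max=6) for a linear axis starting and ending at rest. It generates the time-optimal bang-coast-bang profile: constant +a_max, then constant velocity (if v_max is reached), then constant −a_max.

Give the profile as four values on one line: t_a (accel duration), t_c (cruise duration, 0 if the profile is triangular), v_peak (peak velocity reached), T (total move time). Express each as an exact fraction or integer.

(v_max)²/a_max = 12²/6 = 24
36 ≥ 24 so v_max reached
t_a = 12/6 = 2; v_peak = 12
d_cruise = 36 − 24 = 12; t_c = 12/12 = 1
T = 2·2 + 1 = 5

t_a=2 t_c=1 v_peak=12 T=5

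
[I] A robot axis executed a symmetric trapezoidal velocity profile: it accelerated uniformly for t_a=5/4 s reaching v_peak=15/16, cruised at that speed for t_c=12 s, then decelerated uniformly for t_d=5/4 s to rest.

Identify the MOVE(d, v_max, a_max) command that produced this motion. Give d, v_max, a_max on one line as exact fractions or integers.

d=795/64 v_max=15/16 a_max=3/4

a_max = (15/16)/(5/4) = 3/4
d_a = ½·15/16·5/4 = 75/128; d_c = 15/16·12 = 45/4
d = 2·75/128 + 45/4 = 795/64
t_c = 12 > 0 → v_max = v_peak = 15/16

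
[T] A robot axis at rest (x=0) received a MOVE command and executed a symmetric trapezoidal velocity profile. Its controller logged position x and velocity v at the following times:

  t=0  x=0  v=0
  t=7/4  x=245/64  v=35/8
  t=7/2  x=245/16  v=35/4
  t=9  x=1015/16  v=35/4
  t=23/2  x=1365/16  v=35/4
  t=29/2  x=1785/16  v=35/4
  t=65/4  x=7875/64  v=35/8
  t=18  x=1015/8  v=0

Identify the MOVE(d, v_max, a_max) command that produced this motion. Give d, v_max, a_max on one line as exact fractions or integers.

final state: t=18, x=1015/8, v=0 → d = 1015/8
a_max = (35/8−0)/(7/4−0) = 5/2
max v = 35/4 over t∈[7/2,29/2] → v_max = 35/4
check: 35/4·(7/2+11) = 1015/8 ✓

d=1015/8 v_max=35/4 a_max=5/2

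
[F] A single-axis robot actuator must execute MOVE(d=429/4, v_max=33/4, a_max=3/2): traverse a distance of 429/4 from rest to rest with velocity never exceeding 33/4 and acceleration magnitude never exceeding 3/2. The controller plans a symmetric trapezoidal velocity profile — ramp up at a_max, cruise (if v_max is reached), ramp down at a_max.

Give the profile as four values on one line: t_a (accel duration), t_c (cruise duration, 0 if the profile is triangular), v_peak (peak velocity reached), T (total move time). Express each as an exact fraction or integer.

(v_max)²/a_max = (33/4)²/(3/2) = 363/8
429/4 ≥ 363/8 so v_max reached
t_a = (33/4)/(3/2) = 11/2; v_peak = 33/4
d_cruise = 429/4 − 363/8 = 495/8; t_c = (495/8)/(33/4) = 15/2
T = 2·11/2 + 15/2 = 37/2

t_a=11/2 t_c=15/2 v_peak=33/4 T=37/2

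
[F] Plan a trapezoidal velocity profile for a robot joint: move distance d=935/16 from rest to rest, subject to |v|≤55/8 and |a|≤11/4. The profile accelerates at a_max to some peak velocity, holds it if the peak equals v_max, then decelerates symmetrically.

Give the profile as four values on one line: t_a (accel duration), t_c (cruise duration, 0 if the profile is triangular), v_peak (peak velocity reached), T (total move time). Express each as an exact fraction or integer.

(v_max)²/a_max = (55/8)²/(11/4) = 275/16
935/16 ≥ 275/16 ⇒ cruise phase
t_a = (55/8)/(11/4) = 5/2; v_peak = 55/8
d_cruise = 935/16 − 275/16 = 165/4; t_c = (165/4)/(55/8) = 6
T = 2·5/2 + 6 = 11

t_a=5/2 t_c=6 v_peak=55/8 T=11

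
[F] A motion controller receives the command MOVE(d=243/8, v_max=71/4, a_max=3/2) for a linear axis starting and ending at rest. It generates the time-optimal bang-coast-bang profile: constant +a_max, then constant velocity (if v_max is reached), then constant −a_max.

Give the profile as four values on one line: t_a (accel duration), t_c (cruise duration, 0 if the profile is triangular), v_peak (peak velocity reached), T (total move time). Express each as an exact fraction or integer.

t_a=9/2 t_c=0 v_peak=27/4 T=9

vₘ²/aₘ = (71/4)²/(3/2) = 5041/24
243/8 < 5041/24 ⇒ no cruise
v_peak = √(243/8·3/2) = √(729/16) = 27/4
t_a = (27/4)/(3/2) = 9/2; t_c = 0
T = 2·9/2 = 9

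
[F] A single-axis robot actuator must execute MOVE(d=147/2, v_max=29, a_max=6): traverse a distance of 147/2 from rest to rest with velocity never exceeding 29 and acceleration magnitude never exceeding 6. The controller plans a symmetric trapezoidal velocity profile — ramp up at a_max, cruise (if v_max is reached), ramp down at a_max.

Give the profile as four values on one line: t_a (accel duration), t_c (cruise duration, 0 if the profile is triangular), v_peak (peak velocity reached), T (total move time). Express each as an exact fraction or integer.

t_a=7/2 t_c=0 v_peak=21 T=7

vₘ²/aₘ = 29²/6 = 841/6
147/2 < 841/6 so t_c = 0
v_peak = √(147/2·6) = √441 = 21
t_a = 21/6 = 7/2; t_c = 0
T = 2·7/2 = 7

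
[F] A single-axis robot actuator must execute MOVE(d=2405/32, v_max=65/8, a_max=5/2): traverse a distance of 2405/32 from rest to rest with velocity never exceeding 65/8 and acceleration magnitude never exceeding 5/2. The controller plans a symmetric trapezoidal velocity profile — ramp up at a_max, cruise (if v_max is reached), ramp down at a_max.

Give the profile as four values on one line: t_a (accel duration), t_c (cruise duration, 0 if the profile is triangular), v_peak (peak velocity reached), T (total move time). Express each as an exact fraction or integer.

(v_max)²/a_max = (65/8)²/(5/2) = 845/32
2405/32 ≥ 845/32 ⇒ cruise phase
t_a = (65/8)/(5/2) = 13/4; v_peak = 65/8
d_cruise = 2405/32 − 845/32 = 195/4; t_c = (195/4)/(65/8) = 6
T = 2·13/4 + 6 = 25/2

t_a=13/4 t_c=6 v_peak=65/8 T=25/2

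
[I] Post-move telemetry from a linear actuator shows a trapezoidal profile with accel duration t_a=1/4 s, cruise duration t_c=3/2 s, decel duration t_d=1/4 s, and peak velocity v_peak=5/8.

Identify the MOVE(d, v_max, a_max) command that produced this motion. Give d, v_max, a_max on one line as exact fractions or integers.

d=35/32 v_max=5/8 a_max=5/2

a_max = (5/8)/(1/4) = 5/2
d_a = ½·5/8·1/4 = 5/64; d_c = 5/8·3/2 = 15/16
d = 2·5/64 + 15/16 = 35/32
t_c = 3/2 > 0 ⇒ limit active, v_max = 5/8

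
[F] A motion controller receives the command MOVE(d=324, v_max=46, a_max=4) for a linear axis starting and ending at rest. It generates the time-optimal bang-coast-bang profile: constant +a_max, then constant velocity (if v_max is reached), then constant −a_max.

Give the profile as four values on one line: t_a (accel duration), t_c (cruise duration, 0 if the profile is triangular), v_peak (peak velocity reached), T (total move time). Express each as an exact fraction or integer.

vₘ²/aₘ = 46²/4 = 529
324 < 529 ⇒ no cruise
v_peak = √(324·4) = √1296 = 36
t_a = 36/4 = 9; t_c = 0
T = 2·9 = 18

t_a=9 t_c=0 v_peak=36 T=18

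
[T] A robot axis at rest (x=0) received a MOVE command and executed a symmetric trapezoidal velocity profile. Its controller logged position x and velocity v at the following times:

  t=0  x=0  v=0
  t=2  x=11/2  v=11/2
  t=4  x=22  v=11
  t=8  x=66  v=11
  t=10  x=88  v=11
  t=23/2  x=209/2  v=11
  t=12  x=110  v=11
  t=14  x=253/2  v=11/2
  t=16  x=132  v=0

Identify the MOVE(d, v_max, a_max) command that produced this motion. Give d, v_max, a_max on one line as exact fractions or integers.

d=132 v_max=11 a_max=11/4

final state: t=16, x=132, v=0 → d = 132
a_max = (11/2−0)/(2−0) = 11/4
max v = 11 over t∈[4,12] → v_max = 11
check: 11·(4+8) = 132 ✓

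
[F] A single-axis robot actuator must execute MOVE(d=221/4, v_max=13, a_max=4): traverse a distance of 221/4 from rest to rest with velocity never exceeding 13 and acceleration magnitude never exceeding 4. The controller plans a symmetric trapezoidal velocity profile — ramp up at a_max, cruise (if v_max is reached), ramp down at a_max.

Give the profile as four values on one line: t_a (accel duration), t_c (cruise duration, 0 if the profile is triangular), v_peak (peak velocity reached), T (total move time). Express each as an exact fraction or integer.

v_max²/a_max = 13²/4 = 169/4
221/4 ≥ 169/4 → trapezoidal
t_a = 13/4; v_peak = 13
d_cruise = 221/4 − 169/4 = 13; t_c = 13/13 = 1
T = 2·13/4 + 1 = 15/2

t_a=13/4 t_c=1 v_peak=13 T=15/2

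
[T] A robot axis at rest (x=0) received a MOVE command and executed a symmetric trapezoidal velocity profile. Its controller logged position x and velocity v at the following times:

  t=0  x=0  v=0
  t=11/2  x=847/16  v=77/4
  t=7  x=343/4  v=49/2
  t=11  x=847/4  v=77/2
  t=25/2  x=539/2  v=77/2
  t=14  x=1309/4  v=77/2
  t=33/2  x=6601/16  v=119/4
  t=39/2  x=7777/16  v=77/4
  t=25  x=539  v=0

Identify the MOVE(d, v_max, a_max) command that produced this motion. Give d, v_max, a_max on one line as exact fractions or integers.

final state: t=25, x=539, v=0 → d = 539
a_max = (77/4−0)/(11/2−0) = 7/2
max v = 77/2 over t∈[11,14] → v_max = 77/2
check: 77/2·(11+3) = 539 ✓

d=539 v_max=77/2 a_max=7/2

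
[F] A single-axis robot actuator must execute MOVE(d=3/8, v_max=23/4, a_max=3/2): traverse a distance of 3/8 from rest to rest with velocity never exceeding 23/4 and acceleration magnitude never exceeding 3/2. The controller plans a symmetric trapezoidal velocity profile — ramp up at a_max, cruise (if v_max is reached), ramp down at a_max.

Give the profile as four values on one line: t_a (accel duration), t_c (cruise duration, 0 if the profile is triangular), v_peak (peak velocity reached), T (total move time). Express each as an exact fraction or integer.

t_a=1/2 t_c=0 v_peak=3/4 T=1

v_max²/a_max = (23/4)²/(3/2) = 529/24
3/8 < 529/24 so t_c = 0
v_peak = √(3/8·3/2) = √(9/16) = 3/4
t_a = (3/4)/(3/2) = 1/2; t_c = 0
T = 2·1/2 = 1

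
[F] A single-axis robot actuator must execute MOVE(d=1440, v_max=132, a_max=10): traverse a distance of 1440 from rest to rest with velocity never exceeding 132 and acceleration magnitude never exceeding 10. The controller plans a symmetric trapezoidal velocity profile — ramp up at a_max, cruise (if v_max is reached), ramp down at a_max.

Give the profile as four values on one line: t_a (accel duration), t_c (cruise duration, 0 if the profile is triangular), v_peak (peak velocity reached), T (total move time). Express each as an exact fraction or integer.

t_a=12 t_c=0 v_peak=120 T=24

(v_max)²/a_max = 132²/10 = 8712/5
1440 < 8712/5 so t_c = 0
v_peak = √(1440·10) = √14400 = 120
t_a = 120/10 = 12; t_c = 0
T = 2·12 = 24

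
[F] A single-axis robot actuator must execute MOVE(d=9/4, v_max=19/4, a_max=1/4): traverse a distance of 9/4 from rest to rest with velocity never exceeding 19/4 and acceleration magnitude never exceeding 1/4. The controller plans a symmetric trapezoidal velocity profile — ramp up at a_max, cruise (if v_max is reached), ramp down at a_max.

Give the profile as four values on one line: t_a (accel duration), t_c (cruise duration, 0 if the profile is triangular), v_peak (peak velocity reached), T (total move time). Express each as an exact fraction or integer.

t_a=3 t_c=0 v_peak=3/4 T=6

vₘ²/aₘ = (19/4)²/(1/4) = 361/4
9/4 < 361/4 so t_c = 0
v_peak = √(9/4·1/4) = √(9/16) = 3/4
t_a = (3/4)/(1/4) = 3; t_c = 0
T = 2·3 = 6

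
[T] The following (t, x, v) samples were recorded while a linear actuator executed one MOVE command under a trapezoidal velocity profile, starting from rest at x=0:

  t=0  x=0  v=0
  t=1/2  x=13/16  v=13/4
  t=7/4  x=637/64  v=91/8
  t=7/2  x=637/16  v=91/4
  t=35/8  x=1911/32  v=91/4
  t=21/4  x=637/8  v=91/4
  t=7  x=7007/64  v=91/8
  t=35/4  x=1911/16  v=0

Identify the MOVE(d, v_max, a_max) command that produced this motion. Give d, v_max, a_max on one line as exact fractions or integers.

final state: t=35/4, x=1911/16, v=0 → d = 1911/16
a_max = (13/4−0)/(1/2−0) = 13/2
max v = 91/4 over t∈[7/2,21/4] → v_max = 91/4
check: 91/4·(7/2+7/4) = 1911/16 ✓

d=1911/16 v_max=91/4 a_max=13/2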